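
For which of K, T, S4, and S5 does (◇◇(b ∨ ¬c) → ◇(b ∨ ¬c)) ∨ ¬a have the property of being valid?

S4, S5

S4-tableau for the negation ¬((◇◇(b ∨ ¬c) → ◇(b ∨ ¬c)) ∨ ¬a):
1. ¬((◇◇(b ∨ ¬c) → ◇(b ∨ ¬c)) ∨ ¬a), u
2. ¬(◇◇(b ∨ ¬c) → ◇(b ∨ ¬c)), u
3. a, u
4. ◇◇(b ∨ ¬c), u
5. ¬◇(b ∨ ¬c), u
6. ¬(b ∨ ¬c), u
7. ¬b, u
8. c, u
9. ◇(b ∨ ¬c), v
10. ¬(b ∨ ¬c), v
11. ¬b, v
12. c, v
13. b ∨ ¬c, w
14. ¬(b ∨ ¬c), w
15. ¬b, w
16. c, w
17. ¬c, w
Accessibility: uRu, uRv, uRw, vRv, vRw, wRw
Branch closes: c and ¬c both at w.
Every branch closes (one shown): valid in S4, hence also in S5 (every theorem of S4 is a theorem of S5).
T-tableau for the negation ¬((◇◇(b ∨ ¬c) → ◇(b ∨ ¬c)) ∨ ¬a):
1. ¬((◇◇(b ∨ ¬c) → ◇(b ∨ ¬c)) ∨ ¬a), u
2. ¬(◇◇(b ∨ ¬c) → ◇(b ∨ ¬c)), u
3. a, u
4. ◇◇(b ∨ ¬c), u
5. ¬◇(b ∨ ¬c), u
6. ¬(b ∨ ¬c), u
7. ¬b, u
8. c, u
9. ◇(b ∨ ¬c), v
10. ¬(b ∨ ¬c), v
11. ¬b, v
12. c, v
13. b ∨ ¬c, w
14. ¬c, w
Accessibility: uRu, uRv, vRv, vRw, wRw
Complete open branch: countermodel on a T-frame, so not valid in T, nor in K (the same frame is also a K-frame).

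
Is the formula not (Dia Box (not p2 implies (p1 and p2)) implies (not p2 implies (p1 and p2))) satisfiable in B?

Unsatisfiable (every branch closes)

1. not (Dia Box (not p2 implies (p1 and p2)) implies (not p2 implies (p1 and p2))), 0
2. Dia Box (not p2 implies (p1 and p2)), 0   [neg-implies-rule on 1]
3. not (not p2 implies (p1 and p2)), 0   [neg-implies-rule on 1]
4. not p2, 0   [neg-implies-rule on 3]
5. not (p1 and p2), 0   [neg-implies-rule on 3]
6. Box (not p2 implies (p1 and p2)), 1   [Dia-rule on 2: fresh world 1, 0R1]
7. not p2 implies (p1 and p2), 0   [Box-rule on 6 via 1R0]
8. not p2 implies (p1 and p2), 1   [Box-rule on 6 via 1R1]
9. p1 and p2, 0   [implies-rule on 7 (branches; this branch)]
10. p1, 0   [and-rule on 9]
11. p2, 0   [and-rule on 9]
Accessibility: 0R0, 0R1, 1R0, 1R1
Branch closes: p2 and not p2 both at 0.
(One branch shown.) All branches close.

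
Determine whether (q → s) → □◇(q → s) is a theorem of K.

Not valid

Tableau for the negation ¬((q → s) → □◇(q → s)):
1. ¬((q → s) → □◇(q → s)), 0
2. q → s, 0   [¬→-rule on 1]
3. ¬□◇(q → s), 0   [¬→-rule on 1]
4. s, 0   [→-rule on 2 (branches; this branch)]
5. ¬◇(q → s), 1   [¬□-rule on 3: fresh world 1, 0R1]
Accessibility: 0R1
The negation has an open branch (countermodel exists).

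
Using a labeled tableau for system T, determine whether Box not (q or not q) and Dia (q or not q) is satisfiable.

No, unsatisfiable

1. Box not (q or not q) and Dia (q or not q), w0
2. Box not (q or not q), w0
3. Dia (q or not q), w0
4. not (q or not q), w0
5. not q, w0
6. q, w0
Accessibility: w0Rw0
Branch closes: q and not q both at w0.
All branches of the tableau close; one closing branch shown above.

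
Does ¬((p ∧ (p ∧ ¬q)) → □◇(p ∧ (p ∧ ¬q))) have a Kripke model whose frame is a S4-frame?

Satisfiable (open branch found)

1. ¬((p ∧ (p ∧ ¬q)) → □◇(p ∧ (p ∧ ¬q))), u
2. p ∧ (p ∧ ¬q), u   [¬→-rule on 1]
3. ¬□◇(p ∧ (p ∧ ¬q)), u   [¬→-rule on 1]
4. p, u   [∧-rule on 2]
5. p ∧ ¬q, u   [∧-rule on 2]
6. ¬q, u   [∧-rule on 5]
7. ¬◇(p ∧ (p ∧ ¬q)), v   [¬□-rule on 3: fresh world v, uRv]
8. ¬(p ∧ (p ∧ ¬q)), v   [¬◇-rule on 7 via vRv]
9. ¬(p ∧ ¬q), v   [¬∧-rule on 8 (branches; this branch)]
10. q, v   [¬∧-rule on 9 (branches; this branch)]
Accessibility: uRu, uRv, vRv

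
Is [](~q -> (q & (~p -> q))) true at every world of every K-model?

Not valid

Tableau for the negation ~[](~q -> (q & (~p -> q))):
1. ~[](~q -> (q & (~p -> q))), 0
2. ~(~q -> (q & (~p -> q))), 1
3. ~q, 1
4. ~(q & (~p -> q)), 1
5. ~(~p -> q), 1
6. ~p, 1
Accessibility: 0R1
The negation has an open branch (countermodel exists).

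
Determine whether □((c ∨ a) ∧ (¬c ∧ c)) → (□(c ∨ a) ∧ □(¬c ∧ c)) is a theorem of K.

Tableau for the negation ¬(□((c ∨ a) ∧ (¬c ∧ c)) → (□(c ∨ a) ∧ □(¬c ∧ c))):
1. ¬(□((c ∨ a) ∧ (¬c ∧ c)) → (□(c ∨ a) ∧ □(¬c ∧ c))), w0
2. □((c ∨ a) ∧ (¬c ∧ c)), w0   [¬→-rule on 1]
3. ¬(□(c ∨ a) ∧ □(¬c ∧ c)), w0   [¬→-rule on 1]
4. ¬□(c ∨ a), w0   [¬∧-rule on 3 (branches; this branch)]
5. ¬(c ∨ a), w1   [¬□-rule on 4: fresh world w1, w0Rw1]
6. ¬c, w1   [¬∨-rule on 5]
7. ¬a, w1   [¬∨-rule on 5]
8. (c ∨ a) ∧ (¬c ∧ c), w1   [□-rule on 2 via w0Rw1]
9. c ∨ a, w1   [∧-rule on 8]
10. ¬c ∧ c, w1   [∧-rule on 8]
11. c, w1   [∧-rule on 10]
Accessibility: w0Rw1
Branch closes: c and ¬c both at w1.
All branches of the negation close; one closing branch shown above.

Yes, valid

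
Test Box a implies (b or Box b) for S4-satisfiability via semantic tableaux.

Satisfiable

1. Box a implies (b or Box b), w0
2. b or Box b, w0   [implies-rule on 1 (branches; this branch)]
3. Box b, w0   [or-rule on 2 (branches; this branch)]
4. b, w0   [Box-rule on 3 via w0Rw0]
Accessibility: w0Rw0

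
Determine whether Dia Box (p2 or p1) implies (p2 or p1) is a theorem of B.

Tableau for the negation not (Dia Box (p2 or p1) implies (p2 or p1)):
1. not (Dia Box (p2 or p1) implies (p2 or p1)), w0
2. Dia Box (p2 or p1), w0   [neg-implies-rule on 1]
3. not (p2 or p1), w0   [neg-implies-rule on 1]
4. not p2, w0   [neg-or-rule on 3]
5. not p1, w0   [neg-or-rule on 3]
6. Box (p2 or p1), w1   [Dia-rule on 2: fresh world w1, w0Rw1]
7. p2 or p1, w0   [Box-rule on 6 via w1Rw0]
8. p2 or p1, w1   [Box-rule on 6 via w1Rw1]
9. p1, w0   [or-rule on 7 (branches; this branch)]
Accessibility: w0Rw0, w0Rw1, w1Rw0, w1Rw1
Branch closes: p1 and not p1 both at w0.
Every branch of the negation's tableau closes; the branch above is one of them.

Valid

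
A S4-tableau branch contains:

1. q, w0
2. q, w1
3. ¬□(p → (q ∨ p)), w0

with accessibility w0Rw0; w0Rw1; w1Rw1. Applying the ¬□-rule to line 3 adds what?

a fresh world w2 with w0Rw2, and ¬(p → (q ∨ p)) at w2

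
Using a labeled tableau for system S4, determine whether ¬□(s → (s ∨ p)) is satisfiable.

1. ¬□(s → (s ∨ p)), u
2. ¬(s → (s ∨ p)), v   [¬□-rule on 1: fresh world v, uRv]
3. s, v   [¬→-rule on 2]
4. ¬(s ∨ p), v   [¬→-rule on 2]
5. ¬s, v   [¬∨-rule on 4]
6. ¬p, v   [¬∨-rule on 4]
Accessibility: uRu, uRv, vRv
Branch closes: s and ¬s both at v.
All branches of the tableau close; one closing branch shown above.

No, unsatisfiable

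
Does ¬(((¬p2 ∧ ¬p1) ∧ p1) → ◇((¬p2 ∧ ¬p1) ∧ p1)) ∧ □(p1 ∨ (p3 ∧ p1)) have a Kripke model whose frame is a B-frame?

Unsatisfiable (every branch closes)

1. ¬(((¬p2 ∧ ¬p1) ∧ p1) → ◇((¬p2 ∧ ¬p1) ∧ p1)) ∧ □(p1 ∨ (p3 ∧ p1)), w0
2. ¬(((¬p2 ∧ ¬p1) ∧ p1) → ◇((¬p2 ∧ ¬p1) ∧ p1)), w0   [∧-rule on 1]
3. □(p1 ∨ (p3 ∧ p1)), w0   [∧-rule on 1]
4. (¬p2 ∧ ¬p1) ∧ p1, w0   [¬→-rule on 2]
5. ¬◇((¬p2 ∧ ¬p1) ∧ p1), w0   [¬→-rule on 2]
6. ¬p2 ∧ ¬p1, w0   [∧-rule on 4]
7. p1, w0   [∧-rule on 4]
8. ¬p2, w0   [∧-rule on 6]
9. ¬p1, w0   [∧-rule on 6]
Accessibility: w0Rw0
Branch closes: p1 and ¬p1 both at w0.
Every branch closes; the branch above is one of them.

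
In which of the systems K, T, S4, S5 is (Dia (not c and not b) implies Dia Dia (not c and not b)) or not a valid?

T, S4, S5

T-tableau for the negation not ((Dia (not c and not b) implies Dia Dia (not c and not b)) or not a):
1. not ((Dia (not c and not b) implies Dia Dia (not c and not b)) or not a), 0
2. not (Dia (not c and not b) implies Dia Dia (not c and not b)), 0
3. a, 0
4. Dia (not c and not b), 0
5. not Dia Dia (not c and not b), 0
6. not Dia (not c and not b), 0
7. not (not c and not b), 0
8. b, 0
9. not c and not b, 1
10. not c, 1
11. not b, 1
12. not Dia (not c and not b), 1
13. not (not c and not b), 1
14. b, 1
Accessibility: 0R0, 0R1, 1R1
Branch closes: b and not b both at 1.
Every branch closes (one shown): valid in T, hence also in S4, S5 (every theorem of T is a theorem of S4 and S5).
K-tableau for the negation not ((Dia (not c and not b) implies Dia Dia (not c and not b)) or not a):
1. not ((Dia (not c and not b) implies Dia Dia (not c and not b)) or not a), 0
2. not (Dia (not c and not b) implies Dia Dia (not c and not b)), 0
3. a, 0
4. Dia (not c and not b), 0
5. not Dia Dia (not c and not b), 0
6. not c and not b, 1
7. not c, 1
8. not b, 1
9. not Dia (not c and not b), 1
Accessibility: 0R1
Complete open branch: countermodel on a K-frame, so not valid in K.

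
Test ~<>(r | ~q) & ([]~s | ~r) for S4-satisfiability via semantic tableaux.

Satisfiable

1. ~<>(r | ~q) & ([]~s | ~r), u
2. ~<>(r | ~q), u   [&-rule on 1]
3. []~s | ~r, u   [&-rule on 1]
4. ~(r | ~q), u   [~<>-rule on 2 via uRu]
5. ~r, u   [~|-rule on 4]
6. q, u   [~|-rule on 4]
Accessibility: uRu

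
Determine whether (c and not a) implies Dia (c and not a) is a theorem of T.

Valid in T

Tableau for the negation not ((c and not a) implies Dia (c and not a)):
1. not ((c and not a) implies Dia (c and not a)), 0
2. c and not a, 0
3. not Dia (c and not a), 0
4. c, 0
5. not a, 0
6. not (c and not a), 0
7. a, 0
Accessibility: 0R0
Branch closes: a and not a both at 0.
Every branch of the negation's tableau closes; the branch above is one of them.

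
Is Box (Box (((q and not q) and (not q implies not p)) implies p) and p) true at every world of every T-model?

Tableau for the negation not Box (Box (((q and not q) and (not q implies not p)) implies p) and p):
1. not Box (Box (((q and not q) and (not q implies not p)) implies p) and p), u
2. not (Box (((q and not q) and (not q implies not p)) implies p) and p), v
3. not p, v
Accessibility: uRu, uRv, vRv
The negation has an open branch (countermodel exists).

No, not valid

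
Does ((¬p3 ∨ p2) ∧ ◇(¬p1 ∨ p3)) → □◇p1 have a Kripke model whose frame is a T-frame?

Satisfiable (open branch found)

1. ((¬p3 ∨ p2) ∧ ◇(¬p1 ∨ p3)) → □◇p1, u
2. □◇p1, u
3. ◇p1, u
4. p1, v
5. ◇p1, v
6. p1, w
Accessibility: uRu, uRv, vRv, vRw, wRw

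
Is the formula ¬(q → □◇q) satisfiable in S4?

Satisfiable (open branch found)

1. ¬(q → □◇q), u
2. q, u
3. ¬□◇q, u
4. ¬◇q, v
5. ¬q, v
Accessibility: uRu, uRv, vRv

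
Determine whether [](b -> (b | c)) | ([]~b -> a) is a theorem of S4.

Valid

Tableau for the negation ~([](b -> (b | c)) | ([]~b -> a)):
1. ~([](b -> (b | c)) | ([]~b -> a)), 0
2. ~[](b -> (b | c)), 0   [~|-rule on 1]
3. ~([]~b -> a), 0   [~|-rule on 1]
4. []~b, 0   [~->-rule on 3]
5. ~a, 0   [~->-rule on 3]
6. ~b, 0   [[]-rule on 4 via 0R0]
7. ~(b -> (b | c)), 1   [~[]-rule on 2: fresh world 1, 0R1]
8. b, 1   [~->-rule on 7]
9. ~(b | c), 1   [~->-rule on 7]
10. ~b, 1   [~|-rule on 9]
11. ~c, 1   [~|-rule on 9]
Accessibility: 0R0, 0R1, 1R1
Branch closes: b and ~b both at 1.
All branches of the negation close; one closing branch shown above.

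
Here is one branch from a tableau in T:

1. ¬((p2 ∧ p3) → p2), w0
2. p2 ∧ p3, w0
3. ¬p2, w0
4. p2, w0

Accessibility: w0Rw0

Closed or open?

Closed

Both p2 and ¬p2 appear at w0.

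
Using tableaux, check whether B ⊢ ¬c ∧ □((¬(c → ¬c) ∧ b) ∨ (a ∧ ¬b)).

Tableau for the negation ¬(¬c ∧ □((¬(c → ¬c) ∧ b) ∨ (a ∧ ¬b))):
1. ¬(¬c ∧ □((¬(c → ¬c) ∧ b) ∨ (a ∧ ¬b))), u
2. ¬□((¬(c → ¬c) ∧ b) ∨ (a ∧ ¬b)), u
3. ¬((¬(c → ¬c) ∧ b) ∨ (a ∧ ¬b)), v
4. ¬(¬(c → ¬c) ∧ b), v
5. ¬(a ∧ ¬b), v
6. ¬b, v
7. ¬a, v
Accessibility: uRu, uRv, vRu, vRv
The negation has an open branch (countermodel exists).

Invalid (countermodel exists)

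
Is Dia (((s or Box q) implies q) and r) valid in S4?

Tableau for the negation not Dia (((s or Box q) implies q) and r):
1. not Dia (((s or Box q) implies q) and r), 0
2. not (((s or Box q) implies q) and r), 0   [neg-Dia-rule on 1 via 0R0]
3. not r, 0   [neg-and-rule on 2 (branches; this branch)]
Accessibility: 0R0
The negation has an open branch (countermodel exists).

Invalid (countermodel exists)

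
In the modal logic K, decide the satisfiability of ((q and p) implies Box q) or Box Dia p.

Satisfiable (open branch found)

1. ((q and p) implies Box q) or Box Dia p, w0
2. Box Dia p, w0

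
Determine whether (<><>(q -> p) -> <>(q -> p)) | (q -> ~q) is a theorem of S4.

Tableau for the negation ~((<><>(q -> p) -> <>(q -> p)) | (q -> ~q)):
1. ~((<><>(q -> p) -> <>(q -> p)) | (q -> ~q)), w0
2. ~(<><>(q -> p) -> <>(q -> p)), w0
3. ~(q -> ~q), w0
4. <><>(q -> p), w0
5. ~<>(q -> p), w0
6. q, w0
7. ~(q -> p), w0
8. ~p, w0
9. <>(q -> p), w1
10. ~(q -> p), w1
11. q, w1
12. ~p, w1
13. q -> p, w2
14. ~(q -> p), w2
15. q, w2
16. ~p, w2
17. p, w2
Accessibility: w0Rw0, w0Rw1, w0Rw2, w1Rw1, w1Rw2, w2Rw2
Branch closes: p and ~p both at w2.
Every branch of the negation's tableau closes; the branch above is one of them.

Valid in S4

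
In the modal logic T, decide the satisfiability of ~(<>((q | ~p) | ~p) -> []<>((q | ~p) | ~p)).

1. ~(<>((q | ~p) | ~p) -> []<>((q | ~p) | ~p)), u
2. <>((q | ~p) | ~p), u   [~->-rule on 1]
3. ~[]<>((q | ~p) | ~p), u   [~->-rule on 1]
4. (q | ~p) | ~p, v   [<>-rule on 2: fresh world v, uRv]
5. ~p, v   [|-rule on 4 (branches; this branch)]
6. ~<>((q | ~p) | ~p), w   [~[]-rule on 3: fresh world w, uRw]
7. ~((q | ~p) | ~p), w   [~<>-rule on 6 via wRw]
8. ~(q | ~p), w   [~|-rule on 7]
9. p, w   [~|-rule on 7]
10. ~q, w   [~|-rule on 8]
Accessibility: uRu, uRv, uRw, vRv, wRw

Satisfiable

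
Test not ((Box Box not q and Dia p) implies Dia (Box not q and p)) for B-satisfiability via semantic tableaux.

Unsatisfiable

1. not ((Box Box not q and Dia p) implies Dia (Box not q and p)), w0
2. Box Box not q and Dia p, w0   [neg-implies-rule on 1]
3. not Dia (Box not q and p), w0   [neg-implies-rule on 1]
4. Box Box not q, w0   [and-rule on 2]
5. Dia p, w0   [and-rule on 2]
6. not (Box not q and p), w0   [neg-Dia-rule on 3 via w0Rw0]
7. Box not q, w0   [Box-rule on 4 via w0Rw0]
8. not q, w0   [Box-rule on 7 via w0Rw0]
9. not Box not q, w0   [neg-and-rule on 6 (branches; this branch)]
10. p, w1   [Dia-rule on 5: fresh world w1, w0Rw1]
11. not (Box not q and p), w1   [neg-Dia-rule on 3 via w0Rw1]
12. Box not q, w1   [Box-rule on 4 via w0Rw1]
13. not q, w1   [Box-rule on 7 via w0Rw1]
14. not Box not q, w1   [neg-and-rule on 11 (branches; this branch)]
15. q, w2   [neg-Box-rule on 9: fresh world w2, w0Rw2]
16. not (Box not q and p), w2   [neg-Dia-rule on 3 via w0Rw2]
17. Box not q, w2   [Box-rule on 4 via w0Rw2]
18. not q, w2   [Box-rule on 7 via w0Rw2]
Accessibility: w0Rw0, w0Rw1, w0Rw2, w1Rw0, w1Rw1, w2Rw0, w2Rw2
Branch closes: q and not q both at w2.
All branches of the tableau close; one closing branch shown above.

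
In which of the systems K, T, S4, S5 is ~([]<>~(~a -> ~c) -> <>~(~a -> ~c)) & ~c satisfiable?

K-tableau for the formula:
1. ~([]<>~(~a -> ~c) -> <>~(~a -> ~c)) & ~c, u
2. ~([]<>~(~a -> ~c) -> <>~(~a -> ~c)), u   [&-rule on 1]
3. ~c, u   [&-rule on 1]
4. []<>~(~a -> ~c), u   [~->-rule on 2]
5. ~<>~(~a -> ~c), u   [~->-rule on 2]
Complete open branch: satisfiable in K.
T-tableau for the formula:
1. ~([]<>~(~a -> ~c) -> <>~(~a -> ~c)) & ~c, u
2. ~([]<>~(~a -> ~c) -> <>~(~a -> ~c)), u   [&-rule on 1]
3. ~c, u   [&-rule on 1]
4. []<>~(~a -> ~c), u   [~->-rule on 2]
5. ~<>~(~a -> ~c), u   [~->-rule on 2]
6. <>~(~a -> ~c), u   [[]-rule on 4 via uRu]
7. ~a -> ~c, u   [~<>-rule on 5 via uRu]
8. ~(~a -> ~c), v   [<>-rule on 6: fresh world v, uRv]
9. ~a, v   [~->-rule on 8]
10. c, v   [~->-rule on 8]
11. <>~(~a -> ~c), v   [[]-rule on 4 via uRv]
12. ~a -> ~c, v   [~<>-rule on 5 via uRv]
13. ~c, v   [->-rule on 12 (branches; this branch)]
Accessibility: uRu, uRv, vRv
Branch closes: c and ~c both at v.
Every branch closes (one shown): unsatisfiable in T, hence also in S4, S5 (every S4/S5-frame is a T-frame).

K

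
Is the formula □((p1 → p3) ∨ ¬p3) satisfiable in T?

Yes, satisfiable

1. □((p1 → p3) ∨ ¬p3), 0
2. (p1 → p3) ∨ ¬p3, 0
3. ¬p3, 0
Accessibility: 0R0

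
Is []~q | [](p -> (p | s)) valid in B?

Tableau for the negation ~([]~q | [](p -> (p | s))):
1. ~([]~q | [](p -> (p | s))), w0
2. ~[]~q, w0   [~|-rule on 1]
3. ~[](p -> (p | s)), w0   [~|-rule on 1]
4. q, w1   [~[]-rule on 2: fresh world w1, w0Rw1]
5. ~(p -> (p | s)), w2   [~[]-rule on 3: fresh world w2, w0Rw2]
6. p, w2   [~->-rule on 5]
7. ~(p | s), w2   [~->-rule on 5]
8. ~p, w2   [~|-rule on 7]
9. ~s, w2   [~|-rule on 7]
Accessibility: w0Rw0, w0Rw1, w0Rw2, w1Rw0, w1Rw1, w2Rw0, w2Rw2
Branch closes: p and ~p both at w2.
All branches of the negation close; one closing branch shown above.

Yes, valid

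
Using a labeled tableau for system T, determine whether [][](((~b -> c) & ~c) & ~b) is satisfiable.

1. [][](((~b -> c) & ~c) & ~b), 0
2. [](((~b -> c) & ~c) & ~b), 0
3. ((~b -> c) & ~c) & ~b, 0
4. (~b -> c) & ~c, 0
5. ~b, 0
6. ~b -> c, 0
7. ~c, 0
8. c, 0
Accessibility: 0R0
Branch closes: c and ~c both at 0.
Every branch closes; the branch above is one of them.

Unsatisfiable (every branch closes)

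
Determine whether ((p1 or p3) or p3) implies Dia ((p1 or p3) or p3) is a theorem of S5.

Tableau for the negation not (((p1 or p3) or p3) implies Dia ((p1 or p3) or p3)):
1. not (((p1 or p3) or p3) implies Dia ((p1 or p3) or p3)), 0
2. (p1 or p3) or p3, 0   [neg-implies-rule on 1]
3. not Dia ((p1 or p3) or p3), 0   [neg-implies-rule on 1]
4. not ((p1 or p3) or p3), 0   [neg-Dia-rule on 3 via 0R0]
5. not (p1 or p3), 0   [neg-or-rule on 4]
6. not p3, 0   [neg-or-rule on 4]
7. not p1, 0   [neg-or-rule on 5]
8. p1 or p3, 0   [or-rule on 2 (branches; this branch)]
9. p3, 0   [or-rule on 8 (branches; this branch)]
Accessibility: 0R0
Branch closes: p3 and not p3 both at 0.
Every branch of the negation's tableau closes; the branch above is one of them.

Valid in S5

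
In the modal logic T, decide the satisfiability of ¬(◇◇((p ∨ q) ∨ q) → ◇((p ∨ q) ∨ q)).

Satisfiable

1. ¬(◇◇((p ∨ q) ∨ q) → ◇((p ∨ q) ∨ q)), w0
2. ◇◇((p ∨ q) ∨ q), w0
3. ¬◇((p ∨ q) ∨ q), w0
4. ¬((p ∨ q) ∨ q), w0
5. ¬(p ∨ q), w0
6. ¬q, w0
7. ¬p, w0
8. ◇((p ∨ q) ∨ q), w1
9. ¬((p ∨ q) ∨ q), w1
10. ¬(p ∨ q), w1
11. ¬q, w1
12. ¬p, w1
13. (p ∨ q) ∨ q, w2
14. q, w2
Accessibility: w0Rw0, w0Rw1, w1Rw1, w1Rw2, w2Rw2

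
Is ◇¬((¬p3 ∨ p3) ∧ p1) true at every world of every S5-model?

Tableau for the negation ¬◇¬((¬p3 ∨ p3) ∧ p1):
1. ¬◇¬((¬p3 ∨ p3) ∧ p1), u
2. (¬p3 ∨ p3) ∧ p1, u
3. ¬p3 ∨ p3, u
4. p1, u
5. p3, u
Accessibility: uRu
The negation has an open branch (countermodel exists).

No, not valid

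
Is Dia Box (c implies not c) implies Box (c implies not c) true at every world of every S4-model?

Tableau for the negation not (Dia Box (c implies not c) implies Box (c implies not c)):
1. not (Dia Box (c implies not c) implies Box (c implies not c)), w0
2. Dia Box (c implies not c), w0
3. not Box (c implies not c), w0
4. Box (c implies not c), w1
5. c implies not c, w1
6. not c, w1
7. not (c implies not c), w2
8. c, w2
Accessibility: w0Rw0, w0Rw1, w0Rw2, w1Rw1, w2Rw2
The negation has an open branch (countermodel exists).

Not valid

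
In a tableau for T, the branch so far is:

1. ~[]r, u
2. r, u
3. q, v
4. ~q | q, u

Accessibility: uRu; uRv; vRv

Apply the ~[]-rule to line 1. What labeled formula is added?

a fresh world w with uRw, and ~r at w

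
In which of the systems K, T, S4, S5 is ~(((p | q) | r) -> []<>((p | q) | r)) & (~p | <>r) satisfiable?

K, T, S4

S5-tableau for the formula:
1. ~(((p | q) | r) -> []<>((p | q) | r)) & (~p | <>r), w0
2. ~(((p | q) | r) -> []<>((p | q) | r)), w0
3. ~p | <>r, w0
4. (p | q) | r, w0
5. ~[]<>((p | q) | r), w0
6. <>r, w0
7. p | q, w0
8. q, w0
9. ~<>((p | q) | r), w1
10. ~((p | q) | r), w0
11. ~(p | q), w0
12. ~r, w0
13. ~p, w0
14. ~q, w0
Accessibility: w0Rw0, w0Rw1, w1Rw0, w1Rw1
Branch closes: q and ~q both at w0.
Every branch closes (one shown): unsatisfiable in S5.
S4-tableau for the formula:
1. ~(((p | q) | r) -> []<>((p | q) | r)) & (~p | <>r), w0
2. ~(((p | q) | r) -> []<>((p | q) | r)), w0
3. ~p | <>r, w0
4. (p | q) | r, w0
5. ~[]<>((p | q) | r), w0
6. <>r, w0
7. r, w0
8. ~<>((p | q) | r), w1
9. ~((p | q) | r), w1
10. ~(p | q), w1
11. ~r, w1
12. ~p, w1
13. ~q, w1
14. r, w2
Accessibility: w0Rw0, w0Rw1, w0Rw2, w1Rw1, w2Rw2
Complete open branch: satisfiable in S4, hence also in K, T (this S4-model is also a K-model and a T-model).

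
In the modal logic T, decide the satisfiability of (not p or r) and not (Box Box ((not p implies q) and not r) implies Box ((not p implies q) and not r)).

Unsatisfiable (every branch closes)

1. (not p or r) and not (Box Box ((not p implies q) and not r) implies Box ((not p implies q) and not r)), u
2. not p or r, u   [and-rule on 1]
3. not (Box Box ((not p implies q) and not r) implies Box ((not p implies q) and not r)), u   [and-rule on 1]
4. Box Box ((not p implies q) and not r), u   [neg-implies-rule on 3]
5. not Box ((not p implies q) and not r), u   [neg-implies-rule on 3]
6. Box ((not p implies q) and not r), u   [Box-rule on 4 via uRu]
7. (not p implies q) and not r, u   [Box-rule on 6 via uRu]
8. not p implies q, u   [and-rule on 7]
9. not r, u   [and-rule on 7]
10. not p, u   [or-rule on 2 (branches; this branch)]
11. q, u   [implies-rule on 8 (branches; this branch)]
12. not ((not p implies q) and not r), v   [neg-Box-rule on 5: fresh world v, uRv]
13. Box ((not p implies q) and not r), v   [Box-rule on 4 via uRv]
14. (not p implies q) and not r, v   [Box-rule on 6 via uRv]
15. not p implies q, v   [and-rule on 14]
16. not r, v   [and-rule on 14]
17. not (not p implies q), v   [neg-and-rule on 12 (branches; this branch)]
18. not p, v   [neg-implies-rule on 17]
19. not q, v   [neg-implies-rule on 17]
20. q, v   [implies-rule on 15 (branches; this branch)]
Accessibility: uRu, uRv, vRv
Branch closes: q and not q both at v.
Every branch closes; the branch above is one of them.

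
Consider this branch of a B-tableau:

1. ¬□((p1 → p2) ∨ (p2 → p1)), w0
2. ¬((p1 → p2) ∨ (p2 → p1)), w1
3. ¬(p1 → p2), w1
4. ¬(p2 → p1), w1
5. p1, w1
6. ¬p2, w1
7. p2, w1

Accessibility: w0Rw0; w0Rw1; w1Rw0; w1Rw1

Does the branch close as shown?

Both p2 and ¬p2 appear at w1.

Closed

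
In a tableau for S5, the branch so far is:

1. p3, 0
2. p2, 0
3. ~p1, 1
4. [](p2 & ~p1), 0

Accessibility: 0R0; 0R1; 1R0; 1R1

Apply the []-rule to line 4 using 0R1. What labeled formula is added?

p2 & ~p1, 1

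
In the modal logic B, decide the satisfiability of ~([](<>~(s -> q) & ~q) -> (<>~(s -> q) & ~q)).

1. ~([](<>~(s -> q) & ~q) -> (<>~(s -> q) & ~q)), w0
2. [](<>~(s -> q) & ~q), w0   [~->-rule on 1]
3. ~(<>~(s -> q) & ~q), w0   [~->-rule on 1]
4. <>~(s -> q) & ~q, w0   [[]-rule on 2 via w0Rw0]
5. <>~(s -> q), w0   [&-rule on 4]
6. ~q, w0   [&-rule on 4]
7. ~<>~(s -> q), w0   [~&-rule on 3 (branches; this branch)]
8. s -> q, w0   [~<>-rule on 7 via w0Rw0]
9. ~s, w0   [->-rule on 8 (branches; this branch)]
10. ~(s -> q), w1   [<>-rule on 5: fresh world w1, w0Rw1]
11. s, w1   [~->-rule on 10]
12. ~q, w1   [~->-rule on 10]
13. <>~(s -> q) & ~q, w1   [[]-rule on 2 via w0Rw1]
14. <>~(s -> q), w1   [&-rule on 13]
15. s -> q, w1   [~<>-rule on 7 via w0Rw1]
16. q, w1   [->-rule on 15 (branches; this branch)]
Accessibility: w0Rw0, w0Rw1, w1Rw0, w1Rw1
Branch closes: q and ~q both at w1.
Every branch closes; the branch above is one of them.

Unsatisfiable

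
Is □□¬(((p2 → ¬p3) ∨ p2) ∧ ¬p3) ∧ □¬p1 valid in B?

Tableau for the negation ¬(□□¬(((p2 → ¬p3) ∨ p2) ∧ ¬p3) ∧ □¬p1):
1. ¬(□□¬(((p2 → ¬p3) ∨ p2) ∧ ¬p3) ∧ □¬p1), w0
2. ¬□¬p1, w0
3. p1, w1
Accessibility: w0Rw0, w0Rw1, w1Rw0, w1Rw1
The negation has an open branch (countermodel exists).

Invalid (countermodel exists)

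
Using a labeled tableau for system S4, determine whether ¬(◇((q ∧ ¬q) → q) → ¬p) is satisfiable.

1. ¬(◇((q ∧ ¬q) → q) → ¬p), u
2. ◇((q ∧ ¬q) → q), u   [¬→-rule on 1]
3. p, u   [¬→-rule on 1]
4. (q ∧ ¬q) → q, v   [◇-rule on 2: fresh world v, uRv]
5. q, v   [→-rule on 4 (branches; this branch)]
Accessibility: uRu, uRv, vRv

Satisfiable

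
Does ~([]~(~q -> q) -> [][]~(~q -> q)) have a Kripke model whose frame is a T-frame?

1. ~([]~(~q -> q) -> [][]~(~q -> q)), w0
2. []~(~q -> q), w0
3. ~[][]~(~q -> q), w0
4. ~(~q -> q), w0
5. ~q, w0
6. ~[]~(~q -> q), w1
7. ~(~q -> q), w1
8. ~q, w1
9. ~q -> q, w2
10. q, w2
Accessibility: w0Rw0, w0Rw1, w1Rw1, w1Rw2, w2Rw2

Satisfiable (open branch found)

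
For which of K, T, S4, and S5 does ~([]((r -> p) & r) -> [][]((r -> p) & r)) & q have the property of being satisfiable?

K, T

T-tableau for the formula:
1. ~([]((r -> p) & r) -> [][]((r -> p) & r)) & q, u
2. ~([]((r -> p) & r) -> [][]((r -> p) & r)), u   [&-rule on 1]
3. q, u   [&-rule on 1]
4. []((r -> p) & r), u   [~->-rule on 2]
5. ~[][]((r -> p) & r), u   [~->-rule on 2]
6. (r -> p) & r, u   [[]-rule on 4 via uRu]
7. r -> p, u   [&-rule on 6]
8. r, u   [&-rule on 6]
9. p, u   [->-rule on 7 (branches; this branch)]
10. ~[]((r -> p) & r), v   [~[]-rule on 5: fresh world v, uRv]
11. (r -> p) & r, v   [[]-rule on 4 via uRv]
12. r -> p, v   [&-rule on 11]
13. r, v   [&-rule on 11]
14. p, v   [->-rule on 12 (branches; this branch)]
15. ~((r -> p) & r), w   [~[]-rule on 10: fresh world w, vRw]
16. ~r, w   [~&-rule on 15 (branches; this branch)]
Accessibility: uRu, uRv, vRv, vRw, wRw
Complete open branch: satisfiable in T, hence also in K (this T-model is also a K-model).
S4-tableau for the formula:
1. ~([]((r -> p) & r) -> [][]((r -> p) & r)) & q, u
2. ~([]((r -> p) & r) -> [][]((r -> p) & r)), u   [&-rule on 1]
3. q, u   [&-rule on 1]
4. []((r -> p) & r), u   [~->-rule on 2]
5. ~[][]((r -> p) & r), u   [~->-rule on 2]
6. (r -> p) & r, u   [[]-rule on 4 via uRu]
7. r -> p, u   [&-rule on 6]
8. r, u   [&-rule on 6]
9. p, u   [->-rule on 7 (branches; this branch)]
10. ~[]((r -> p) & r), v   [~[]-rule on 5: fresh world v, uRv]
11. (r -> p) & r, v   [[]-rule on 4 via uRv]
12. r -> p, v   [&-rule on 11]
13. r, v   [&-rule on 11]
14. p, v   [->-rule on 12 (branches; this branch)]
15. ~((r -> p) & r), w   [~[]-rule on 10: fresh world w, vRw]
16. (r -> p) & r, w   [[]-rule on 4 via uRw]
17. r -> p, w   [&-rule on 16]
18. r, w   [&-rule on 16]
19. ~(r -> p), w   [~&-rule on 15 (branches; this branch)]
20. ~p, w   [~->-rule on 19]
21. p, w   [->-rule on 17 (branches; this branch)]
Accessibility: uRu, uRv, uRw, vRv, vRw, wRw
Branch closes: p and ~p both at w.
Every branch closes (one shown): unsatisfiable in S4, hence also in S5 (every S5-frame is an S4-frame).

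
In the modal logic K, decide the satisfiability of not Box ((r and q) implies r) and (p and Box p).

Unsatisfiable

1. not Box ((r and q) implies r) and (p and Box p), u
2. not Box ((r and q) implies r), u   [and-rule on 1]
3. p and Box p, u   [and-rule on 1]
4. p, u   [and-rule on 3]
5. Box p, u   [and-rule on 3]
6. not ((r and q) implies r), v   [neg-Box-rule on 2: fresh world v, uRv]
7. r and q, v   [neg-implies-rule on 6]
8. not r, v   [neg-implies-rule on 6]
9. r, v   [and-rule on 7]
10. q, v   [and-rule on 7]
Accessibility: uRv
Branch closes: r and not r both at v.
Every branch closes; the branch above is one of them.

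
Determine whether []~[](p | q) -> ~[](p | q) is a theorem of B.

Tableau for the negation ~([]~[](p | q) -> ~[](p | q)):
1. ~([]~[](p | q) -> ~[](p | q)), 0
2. []~[](p | q), 0   [~->-rule on 1]
3. [](p | q), 0   [~->-rule on 1]
4. ~[](p | q), 0   [[]-rule on 2 via 0R0]
5. p | q, 0   [[]-rule on 3 via 0R0]
6. q, 0   [|-rule on 5 (branches; this branch)]
7. ~(p | q), 1   [~[]-rule on 4: fresh world 1, 0R1]
8. ~p, 1   [~|-rule on 7]
9. ~q, 1   [~|-rule on 7]
10. ~[](p | q), 1   [[]-rule on 2 via 0R1]
11. p | q, 1   [[]-rule on 3 via 0R1]
12. q, 1   [|-rule on 11 (branches; this branch)]
Accessibility: 0R0, 0R1, 1R0, 1R1
Branch closes: q and ~q both at 1.
All branches of the negation close; one closing branch shown above.

Valid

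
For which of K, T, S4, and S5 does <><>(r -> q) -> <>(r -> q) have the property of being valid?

T-tableau for the negation ~(<><>(r -> q) -> <>(r -> q)):
1. ~(<><>(r -> q) -> <>(r -> q)), 0
2. <><>(r -> q), 0
3. ~<>(r -> q), 0
4. ~(r -> q), 0
5. r, 0
6. ~q, 0
7. <>(r -> q), 1
8. ~(r -> q), 1
9. r, 1
10. ~q, 1
11. r -> q, 2
12. q, 2
Accessibility: 0R0, 0R1, 1R1, 1R2, 2R2
Complete open branch: countermodel on a T-frame, so not valid in T, nor in K (the same frame is also a K-frame).
S4-tableau for the negation ~(<><>(r -> q) -> <>(r -> q)):
1. ~(<><>(r -> q) -> <>(r -> q)), 0
2. <><>(r -> q), 0
3. ~<>(r -> q), 0
4. ~(r -> q), 0
5. r, 0
6. ~q, 0
7. <>(r -> q), 1
8. ~(r -> q), 1
9. r, 1
10. ~q, 1
11. r -> q, 2
12. ~(r -> q), 2
13. r, 2
14. ~q, 2
15. q, 2
Accessibility: 0R0, 0R1, 0R2, 1R1, 1R2, 2R2
Branch closes: q and ~q both at 2.
Every branch closes (one shown): valid in S4, hence also in S5 (every theorem of S4 is a theorem of S5).

S4, S5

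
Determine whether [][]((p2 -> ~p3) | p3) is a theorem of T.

Tableau for the negation ~[][]((p2 -> ~p3) | p3):
1. ~[][]((p2 -> ~p3) | p3), u
2. ~[]((p2 -> ~p3) | p3), v   [~[]-rule on 1: fresh world v, uRv]
3. ~((p2 -> ~p3) | p3), w   [~[]-rule on 2: fresh world w, vRw]
4. ~(p2 -> ~p3), w   [~|-rule on 3]
5. ~p3, w   [~|-rule on 3]
6. p2, w   [~->-rule on 4]
7. p3, w   [~->-rule on 4]
Accessibility: uRu, uRv, vRv, vRw, wRw
Branch closes: p3 and ~p3 both at w.
All branches of the negation close; one closing branch shown above.

Valid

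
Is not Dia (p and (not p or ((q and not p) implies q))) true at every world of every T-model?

Tableau for the negation Dia (p and (not p or ((q and not p) implies q))):
1. Dia (p and (not p or ((q and not p) implies q))), w0
2. p and (not p or ((q and not p) implies q)), w1   [Dia-rule on 1: fresh world w1, w0Rw1]
3. p, w1   [and-rule on 2]
4. not p or ((q and not p) implies q), w1   [and-rule on 2]
5. (q and not p) implies q, w1   [or-rule on 4 (branches; this branch)]
6. q, w1   [implies-rule on 5 (branches; this branch)]
Accessibility: w0Rw0, w0Rw1, w1Rw1
The negation has an open branch (countermodel exists).

Invalid (countermodel exists)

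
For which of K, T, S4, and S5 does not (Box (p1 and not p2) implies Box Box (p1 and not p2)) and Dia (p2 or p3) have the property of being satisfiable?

K, T

S4-tableau for the formula:
1. not (Box (p1 and not p2) implies Box Box (p1 and not p2)) and Dia (p2 or p3), 0
2. not (Box (p1 and not p2) implies Box Box (p1 and not p2)), 0
3. Dia (p2 or p3), 0
4. Box (p1 and not p2), 0
5. not Box Box (p1 and not p2), 0
6. p1 and not p2, 0
7. p1, 0
8. not p2, 0
9. p2 or p3, 1
10. p1 and not p2, 1
11. p1, 1
12. not p2, 1
13. p3, 1
14. not Box (p1 and not p2), 2
15. p1 and not p2, 2
16. p1, 2
17. not p2, 2
18. not (p1 and not p2), 3
19. p1 and not p2, 3
20. p1, 3
21. not p2, 3
22. p2, 3
Accessibility: 0R0, 0R1, 0R2, 0R3, 1R1, 2R2, 2R3, 3R3
Branch closes: p2 and not p2 both at 3.
Every branch closes (one shown): unsatisfiable in S4, hence also in S5 (every S5-frame is an S4-frame).
T-tableau for the formula:
1. not (Box (p1 and not p2) implies Box Box (p1 and not p2)) and Dia (p2 or p3), 0
2. not (Box (p1 and not p2) implies Box Box (p1 and not p2)), 0
3. Dia (p2 or p3), 0
4. Box (p1 and not p2), 0
5. not Box Box (p1 and not p2), 0
6. p1 and not p2, 0
7. p1, 0
8. not p2, 0
9. p2 or p3, 1
10. p1 and not p2, 1
11. p1, 1
12. not p2, 1
13. p3, 1
14. not Box (p1 and not p2), 2
15. p1 and not p2, 2
16. p1, 2
17. not p2, 2
18. not (p1 and not p2), 3
19. p2, 3
Accessibility: 0R0, 0R1, 0R2, 1R1, 2R2, 2R3, 3R3
Complete open branch: satisfiable in T, hence also in K (this T-model is also a K-model).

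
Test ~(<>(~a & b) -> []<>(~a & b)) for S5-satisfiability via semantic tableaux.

1. ~(<>(~a & b) -> []<>(~a & b)), u
2. <>(~a & b), u
3. ~[]<>(~a & b), u
4. ~a & b, v
5. ~a, v
6. b, v
7. ~<>(~a & b), w
8. ~(~a & b), u
9. ~(~a & b), v
10. ~(~a & b), w
11. ~b, u
12. ~b, v
Accessibility: uRu, uRv, uRw, vRu, vRv, vRw, wRu, wRv, wRw
Branch closes: b and ~b both at v.
Every branch closes; the branch above is one of them.

Unsatisfiable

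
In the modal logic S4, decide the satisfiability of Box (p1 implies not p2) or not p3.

Satisfiable

1. Box (p1 implies not p2) or not p3, u
2. not p3, u   [or-rule on 1 (branches; this branch)]
Accessibility: uRu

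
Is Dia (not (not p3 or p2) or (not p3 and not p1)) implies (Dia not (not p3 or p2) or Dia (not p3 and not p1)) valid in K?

Tableau for the negation not (Dia (not (not p3 or p2) or (not p3 and not p1)) implies (Dia not (not p3 or p2) or Dia (not p3 and not p1))):
1. not (Dia (not (not p3 or p2) or (not p3 and not p1)) implies (Dia not (not p3 or p2) or Dia (not p3 and not p1))), u
2. Dia (not (not p3 or p2) or (not p3 and not p1)), u
3. not (Dia not (not p3 or p2) or Dia (not p3 and not p1)), u
4. not Dia not (not p3 or p2), u
5. not Dia (not p3 and not p1), u
6. not (not p3 or p2) or (not p3 and not p1), v
7. not p3 or p2, v
8. not (not p3 and not p1), v
9. not p3 and not p1, v
10. not p3, v
11. not p1, v
12. p2, v
13. p1, v
Accessibility: uRv
Branch closes: p1 and not p1 both at v.
All branches of the negation close; one closing branch shown above.

Yes, valid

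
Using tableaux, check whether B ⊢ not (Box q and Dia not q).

Valid in B

Tableau for the negation Box q and Dia not q:
1. Box q and Dia not q, u
2. Box q, u
3. Dia not q, u
4. q, u
5. not q, v
6. q, v
Accessibility: uRu, uRv, vRu, vRv
Branch closes: q and not q both at v.
Every branch of the negation's tableau closes; the branch above is one of them.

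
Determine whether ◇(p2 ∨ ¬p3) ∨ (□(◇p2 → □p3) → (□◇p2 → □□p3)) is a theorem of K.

Yes, valid

Tableau for the negation ¬(◇(p2 ∨ ¬p3) ∨ (□(◇p2 → □p3) → (□◇p2 → □□p3))):
1. ¬(◇(p2 ∨ ¬p3) ∨ (□(◇p2 → □p3) → (□◇p2 → □□p3))), 0
2. ¬◇(p2 ∨ ¬p3), 0
3. ¬(□(◇p2 → □p3) → (□◇p2 → □□p3)), 0
4. □(◇p2 → □p3), 0
5. ¬(□◇p2 → □□p3), 0
6. □◇p2, 0
7. ¬□□p3, 0
8. ¬□p3, 1
9. ¬(p2 ∨ ¬p3), 1
10. ¬p2, 1
11. p3, 1
12. ◇p2 → □p3, 1
13. ◇p2, 1
14. ¬◇p2, 1
15. ¬p3, 2
16. ¬p2, 2
17. p2, 3
18. ¬p2, 3
Accessibility: 0R1, 1R2, 1R3
Branch closes: p2 and ¬p2 both at 3.
All branches of the negation close; one closing branch shown above.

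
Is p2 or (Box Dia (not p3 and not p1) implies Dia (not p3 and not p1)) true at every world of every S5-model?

Valid

Tableau for the negation not (p2 or (Box Dia (not p3 and not p1) implies Dia (not p3 and not p1))):
1. not (p2 or (Box Dia (not p3 and not p1) implies Dia (not p3 and not p1))), w0
2. not p2, w0
3. not (Box Dia (not p3 and not p1) implies Dia (not p3 and not p1)), w0
4. Box Dia (not p3 and not p1), w0
5. not Dia (not p3 and not p1), w0
6. Dia (not p3 and not p1), w0
7. not (not p3 and not p1), w0
8. p1, w0
9. not p3 and not p1, w1
10. not p3, w1
11. not p1, w1
12. Dia (not p3 and not p1), w1
13. not (not p3 and not p1), w1
14. p1, w1
Accessibility: w0Rw0, w0Rw1, w1Rw0, w1Rw1
Branch closes: p1 and not p1 both at w1.
All branches of the negation close; one closing branch shown above.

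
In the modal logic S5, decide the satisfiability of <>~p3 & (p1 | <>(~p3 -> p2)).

1. <>~p3 & (p1 | <>(~p3 -> p2)), u
2. <>~p3, u
3. p1 | <>(~p3 -> p2), u
4. <>(~p3 -> p2), u
5. ~p3, v
6. ~p3 -> p2, w
7. p2, w
Accessibility: uRu, uRv, uRw, vRu, vRv, vRw, wRu, wRv, wRw

Satisfiable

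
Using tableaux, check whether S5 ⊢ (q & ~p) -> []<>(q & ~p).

Valid in S5

Tableau for the negation ~((q & ~p) -> []<>(q & ~p)):
1. ~((q & ~p) -> []<>(q & ~p)), u
2. q & ~p, u
3. ~[]<>(q & ~p), u
4. q, u
5. ~p, u
6. ~<>(q & ~p), v
7. ~(q & ~p), u
8. ~(q & ~p), v
9. p, u
Accessibility: uRu, uRv, vRu, vRv
Branch closes: p and ~p both at u.
Every branch of the negation's tableau closes; the branch above is one of them.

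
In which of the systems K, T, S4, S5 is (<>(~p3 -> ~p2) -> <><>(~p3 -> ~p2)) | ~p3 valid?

K-tableau for the negation ~((<>(~p3 -> ~p2) -> <><>(~p3 -> ~p2)) | ~p3):
1. ~((<>(~p3 -> ~p2) -> <><>(~p3 -> ~p2)) | ~p3), 0
2. ~(<>(~p3 -> ~p2) -> <><>(~p3 -> ~p2)), 0
3. p3, 0
4. <>(~p3 -> ~p2), 0
5. ~<><>(~p3 -> ~p2), 0
6. ~p3 -> ~p2, 1
7. ~<>(~p3 -> ~p2), 1
8. ~p2, 1
Accessibility: 0R1
Complete open branch: countermodel on a K-frame, so not valid in K.
T-tableau for the negation ~((<>(~p3 -> ~p2) -> <><>(~p3 -> ~p2)) | ~p3):
1. ~((<>(~p3 -> ~p2) -> <><>(~p3 -> ~p2)) | ~p3), 0
2. ~(<>(~p3 -> ~p2) -> <><>(~p3 -> ~p2)), 0
3. p3, 0
4. <>(~p3 -> ~p2), 0
5. ~<><>(~p3 -> ~p2), 0
6. ~<>(~p3 -> ~p2), 0
7. ~(~p3 -> ~p2), 0
8. ~p3, 0
9. p2, 0
Accessibility: 0R0
Branch closes: p3 and ~p3 both at 0.
Every branch closes (one shown): valid in T, hence also in S4, S5 (every theorem of T is a theorem of S4 and S5).

T, S4, S5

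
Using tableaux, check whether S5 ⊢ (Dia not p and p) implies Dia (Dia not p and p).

Valid in S5

Tableau for the negation not ((Dia not p and p) implies Dia (Dia not p and p)):
1. not ((Dia not p and p) implies Dia (Dia not p and p)), u
2. Dia not p and p, u   [neg-implies-rule on 1]
3. not Dia (Dia not p and p), u   [neg-implies-rule on 1]
4. Dia not p, u   [and-rule on 2]
5. p, u   [and-rule on 2]
6. not (Dia not p and p), u   [neg-Dia-rule on 3 via uRu]
7. not Dia not p, u   [neg-and-rule on 6 (branches; this branch)]
8. not p, v   [Dia-rule on 4: fresh world v, uRv]
9. not (Dia not p and p), v   [neg-Dia-rule on 3 via uRv]
10. p, v   [neg-Dia-rule on 7 via uRv]
Accessibility: uRu, uRv, vRu, vRv
Branch closes: p and not p both at v.
All branches of the negation close; one closing branch shown above.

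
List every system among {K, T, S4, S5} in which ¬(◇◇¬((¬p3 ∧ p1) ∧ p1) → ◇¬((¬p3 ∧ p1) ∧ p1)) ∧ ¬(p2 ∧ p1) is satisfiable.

K, T

S4-tableau for the formula:
1. ¬(◇◇¬((¬p3 ∧ p1) ∧ p1) → ◇¬((¬p3 ∧ p1) ∧ p1)) ∧ ¬(p2 ∧ p1), w0
2. ¬(◇◇¬((¬p3 ∧ p1) ∧ p1) → ◇¬((¬p3 ∧ p1) ∧ p1)), w0
3. ¬(p2 ∧ p1), w0
4. ◇◇¬((¬p3 ∧ p1) ∧ p1), w0
5. ¬◇¬((¬p3 ∧ p1) ∧ p1), w0
6. (¬p3 ∧ p1) ∧ p1, w0
7. ¬p3 ∧ p1, w0
8. p1, w0
9. ¬p3, w0
10. ¬p2, w0
11. ◇¬((¬p3 ∧ p1) ∧ p1), w1
12. (¬p3 ∧ p1) ∧ p1, w1
13. ¬p3 ∧ p1, w1
14. p1, w1
15. ¬p3, w1
16. ¬((¬p3 ∧ p1) ∧ p1), w2
17. (¬p3 ∧ p1) ∧ p1, w2
18. ¬p3 ∧ p1, w2
19. p1, w2
20. ¬p3, w2
21. ¬(¬p3 ∧ p1), w2
22. ¬p1, w2
Accessibility: w0Rw0, w0Rw1, w0Rw2, w1Rw1, w1Rw2, w2Rw2
Branch closes: p1 and ¬p1 both at w2.
Every branch closes (one shown): unsatisfiable in S4, hence also in S5 (every S5-frame is an S4-frame).
T-tableau for the formula:
1. ¬(◇◇¬((¬p3 ∧ p1) ∧ p1) → ◇¬((¬p3 ∧ p1) ∧ p1)) ∧ ¬(p2 ∧ p1), w0
2. ¬(◇◇¬((¬p3 ∧ p1) ∧ p1) → ◇¬((¬p3 ∧ p1) ∧ p1)), w0
3. ¬(p2 ∧ p1), w0
4. ◇◇¬((¬p3 ∧ p1) ∧ p1), w0
5. ¬◇¬((¬p3 ∧ p1) ∧ p1), w0
6. (¬p3 ∧ p1) ∧ p1, w0
7. ¬p3 ∧ p1, w0
8. p1, w0
9. ¬p3, w0
10. ¬p2, w0
11. ◇¬((¬p3 ∧ p1) ∧ p1), w1
12. (¬p3 ∧ p1) ∧ p1, w1
13. ¬p3 ∧ p1, w1
14. p1, w1
15. ¬p3, w1
16. ¬((¬p3 ∧ p1) ∧ p1), w2
17. ¬p1, w2
Accessibility: w0Rw0, w0Rw1, w1Rw1, w1Rw2, w2Rw2
Complete open branch: satisfiable in T, hence also in K (this T-model is also a K-model).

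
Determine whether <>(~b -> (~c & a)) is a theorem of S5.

Tableau for the negation ~<>(~b -> (~c & a)):
1. ~<>(~b -> (~c & a)), w0
2. ~(~b -> (~c & a)), w0
3. ~b, w0
4. ~(~c & a), w0
5. ~a, w0
Accessibility: w0Rw0
The negation has an open branch (countermodel exists).

Invalid (countermodel exists)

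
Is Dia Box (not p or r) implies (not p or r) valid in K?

Tableau for the negation not (Dia Box (not p or r) implies (not p or r)):
1. not (Dia Box (not p or r) implies (not p or r)), w0
2. Dia Box (not p or r), w0   [neg-implies-rule on 1]
3. not (not p or r), w0   [neg-implies-rule on 1]
4. p, w0   [neg-or-rule on 3]
5. not r, w0   [neg-or-rule on 3]
6. Box (not p or r), w1   [Dia-rule on 2: fresh world w1, w0Rw1]
Accessibility: w0Rw1
The negation has an open branch (countermodel exists).

Invalid (countermodel exists)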